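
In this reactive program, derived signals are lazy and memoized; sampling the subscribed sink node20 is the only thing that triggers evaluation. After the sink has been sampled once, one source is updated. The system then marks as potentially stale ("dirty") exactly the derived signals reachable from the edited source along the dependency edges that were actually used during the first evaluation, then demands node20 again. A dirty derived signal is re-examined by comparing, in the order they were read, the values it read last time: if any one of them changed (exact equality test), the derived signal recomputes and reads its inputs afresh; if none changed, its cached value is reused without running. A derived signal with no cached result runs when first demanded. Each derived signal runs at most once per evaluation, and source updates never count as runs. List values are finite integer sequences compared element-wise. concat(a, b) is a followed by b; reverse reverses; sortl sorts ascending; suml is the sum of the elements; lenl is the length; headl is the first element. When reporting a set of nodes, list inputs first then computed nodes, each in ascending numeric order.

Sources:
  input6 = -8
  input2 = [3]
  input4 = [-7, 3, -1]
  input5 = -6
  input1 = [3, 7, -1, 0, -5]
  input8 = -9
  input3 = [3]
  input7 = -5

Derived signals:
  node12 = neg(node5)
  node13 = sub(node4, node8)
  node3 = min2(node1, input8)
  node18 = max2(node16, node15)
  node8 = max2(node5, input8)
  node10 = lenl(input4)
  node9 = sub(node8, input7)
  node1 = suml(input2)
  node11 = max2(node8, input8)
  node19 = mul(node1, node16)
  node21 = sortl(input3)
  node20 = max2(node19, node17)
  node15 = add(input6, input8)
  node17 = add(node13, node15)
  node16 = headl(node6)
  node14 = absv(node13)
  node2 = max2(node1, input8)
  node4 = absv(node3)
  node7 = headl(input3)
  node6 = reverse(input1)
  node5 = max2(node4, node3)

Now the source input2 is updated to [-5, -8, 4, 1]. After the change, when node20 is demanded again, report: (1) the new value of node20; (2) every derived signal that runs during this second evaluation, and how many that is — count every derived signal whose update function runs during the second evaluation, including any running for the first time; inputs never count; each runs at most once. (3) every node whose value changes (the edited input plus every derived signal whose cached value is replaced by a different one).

First demand of the output computes:
  node1 = suml([3]) = 3
  node3 = min2(3, -9) = -9
  node4 = absv(-9) = 9
  node5 = max2(9, -9) = 9
  node6 = reverse([3, 7, -1, 0, -5]) = [-5, 0, -1, 7, 3]
  node8 = max2(9, -9) = 9
  node13 = sub(9, 9) = 0
  node15 = add(-8, -9) = -17
  node16 = headl([-5, 0, -1, 7, 3]) = -5
  node17 = add(0, -17) = -17
  node19 = mul(3, -5) = -15
  node20 = max2(-15, -17) = -15

After the edit, cleaning proceeds:
  node1: a read changed (input2 [3]->[-5, -8, 4, 1]) — executes, giving -8.
  node3: a read changed (node1 3->-8) — executes, giving -9 — identical to its old value.
  node4: dirty, but its reads are unchanged (node3 unchanged); cached 9 stands.
  node5: dirty, but its reads are unchanged (node4 unchanged, node3 unchanged); cached 9 stands.
  node8: dirty, but its reads are unchanged (node5 unchanged, input8 unchanged); cached 9 stands.
  node13: dirty, but its reads are unchanged (node4 unchanged, node8 unchanged); cached 0 stands.
  node17: dirty, but its reads are unchanged (node13 unchanged, node15 unchanged); cached -17 stands.
  node19: a read changed (node1 3->-8) — executes, giving 40.
  node20: a read changed (node19 -15->40) — executes, giving 40.

Note where the cutoff bites: node4 is checked, finds nothing changed, and keeps its cache.

Demanding node20 again yields 40.
4 derived signals run: node1, node3, node19, node20.
The nodes whose values change: input2, node1, node19, node20.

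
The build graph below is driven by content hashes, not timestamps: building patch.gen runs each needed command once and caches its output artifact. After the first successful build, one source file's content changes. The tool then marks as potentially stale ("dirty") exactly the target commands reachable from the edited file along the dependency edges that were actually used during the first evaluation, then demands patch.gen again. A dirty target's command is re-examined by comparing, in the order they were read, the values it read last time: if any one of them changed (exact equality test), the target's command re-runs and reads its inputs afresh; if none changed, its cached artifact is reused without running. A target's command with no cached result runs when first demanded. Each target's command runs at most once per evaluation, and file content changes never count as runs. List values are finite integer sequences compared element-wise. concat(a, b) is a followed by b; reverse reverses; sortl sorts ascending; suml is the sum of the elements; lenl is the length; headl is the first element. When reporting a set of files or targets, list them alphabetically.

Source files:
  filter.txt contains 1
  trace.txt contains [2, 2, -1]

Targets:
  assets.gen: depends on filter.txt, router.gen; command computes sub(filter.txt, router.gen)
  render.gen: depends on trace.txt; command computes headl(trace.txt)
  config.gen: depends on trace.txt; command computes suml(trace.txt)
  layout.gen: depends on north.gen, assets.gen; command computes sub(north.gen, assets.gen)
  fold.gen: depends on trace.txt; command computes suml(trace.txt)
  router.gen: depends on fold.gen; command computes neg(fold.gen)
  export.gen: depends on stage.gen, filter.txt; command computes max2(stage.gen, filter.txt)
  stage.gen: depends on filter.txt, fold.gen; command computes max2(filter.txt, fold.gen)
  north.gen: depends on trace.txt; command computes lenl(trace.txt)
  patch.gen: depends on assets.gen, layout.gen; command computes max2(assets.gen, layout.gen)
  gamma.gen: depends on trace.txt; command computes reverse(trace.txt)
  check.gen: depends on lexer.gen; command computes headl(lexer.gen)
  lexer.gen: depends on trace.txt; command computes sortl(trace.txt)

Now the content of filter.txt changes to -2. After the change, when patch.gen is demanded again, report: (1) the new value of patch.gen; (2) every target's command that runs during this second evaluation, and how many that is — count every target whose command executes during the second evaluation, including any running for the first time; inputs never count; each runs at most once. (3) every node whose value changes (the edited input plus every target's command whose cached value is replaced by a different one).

patch.gen now evaluates to 2.
Run set: assets.gen, layout.gen, patch.gen (3 run).
Changed values: assets.gen, filter.txt, layout.gen, patch.gen.

Initial pass — values computed on the first demand:
  fold.gen = suml([2, 2, -1]) = 3
  north.gen = lenl([2, 2, -1]) = 3
  router.gen = neg(3) = -3
  assets.gen = sub(1, -3) = 4
  layout.gen = sub(3, 4) = -1
  patch.gen = max2(4, -1) = 4

Second demand — change propagation:
  assets.gen: re-runs because filter.txt 1->-2; new result 1.
  layout.gen: re-runs because assets.gen 4->1; new result 2.
  patch.gen: re-runs because assets.gen 4->1; layout.gen -1->2; new result 2.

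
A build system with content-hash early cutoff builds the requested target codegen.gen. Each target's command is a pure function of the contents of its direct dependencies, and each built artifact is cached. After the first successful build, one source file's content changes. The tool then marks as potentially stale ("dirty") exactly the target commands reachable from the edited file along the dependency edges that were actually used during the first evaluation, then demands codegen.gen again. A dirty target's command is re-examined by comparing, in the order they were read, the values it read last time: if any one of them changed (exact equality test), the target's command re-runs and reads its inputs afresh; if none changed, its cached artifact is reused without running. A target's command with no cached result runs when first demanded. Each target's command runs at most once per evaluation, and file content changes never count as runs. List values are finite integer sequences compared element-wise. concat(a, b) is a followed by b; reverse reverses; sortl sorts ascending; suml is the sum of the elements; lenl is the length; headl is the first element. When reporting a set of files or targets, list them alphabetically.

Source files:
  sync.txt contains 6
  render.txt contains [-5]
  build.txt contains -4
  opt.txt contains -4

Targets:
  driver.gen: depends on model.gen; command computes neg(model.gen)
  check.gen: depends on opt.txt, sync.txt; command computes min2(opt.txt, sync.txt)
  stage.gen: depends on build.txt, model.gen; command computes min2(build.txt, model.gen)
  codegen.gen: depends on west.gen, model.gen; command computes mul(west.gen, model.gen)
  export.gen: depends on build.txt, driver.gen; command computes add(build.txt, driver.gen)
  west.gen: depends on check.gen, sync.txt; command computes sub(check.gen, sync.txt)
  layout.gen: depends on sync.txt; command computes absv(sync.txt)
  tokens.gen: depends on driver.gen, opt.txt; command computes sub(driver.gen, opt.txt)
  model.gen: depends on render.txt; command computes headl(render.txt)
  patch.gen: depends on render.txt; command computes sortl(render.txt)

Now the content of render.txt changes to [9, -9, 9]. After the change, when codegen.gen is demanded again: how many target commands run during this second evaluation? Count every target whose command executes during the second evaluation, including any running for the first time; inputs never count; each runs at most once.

First evaluation (everything demanded from the output):
  check.gen = min2(-4, 6) = -4
  model.gen = headl([-5]) = -5
  west.gen = sub(-4, 6) = -10
  codegen.gen = mul(-10, -5) = 50

Propagation after the edit:
  model.gen: runs — render.txt [-5]->[9, -9, 9]; result 9.
  codegen.gen: runs — model.gen -5->9; result -90.

Target commands that run: codegen.gen, model.gen — 2 in total.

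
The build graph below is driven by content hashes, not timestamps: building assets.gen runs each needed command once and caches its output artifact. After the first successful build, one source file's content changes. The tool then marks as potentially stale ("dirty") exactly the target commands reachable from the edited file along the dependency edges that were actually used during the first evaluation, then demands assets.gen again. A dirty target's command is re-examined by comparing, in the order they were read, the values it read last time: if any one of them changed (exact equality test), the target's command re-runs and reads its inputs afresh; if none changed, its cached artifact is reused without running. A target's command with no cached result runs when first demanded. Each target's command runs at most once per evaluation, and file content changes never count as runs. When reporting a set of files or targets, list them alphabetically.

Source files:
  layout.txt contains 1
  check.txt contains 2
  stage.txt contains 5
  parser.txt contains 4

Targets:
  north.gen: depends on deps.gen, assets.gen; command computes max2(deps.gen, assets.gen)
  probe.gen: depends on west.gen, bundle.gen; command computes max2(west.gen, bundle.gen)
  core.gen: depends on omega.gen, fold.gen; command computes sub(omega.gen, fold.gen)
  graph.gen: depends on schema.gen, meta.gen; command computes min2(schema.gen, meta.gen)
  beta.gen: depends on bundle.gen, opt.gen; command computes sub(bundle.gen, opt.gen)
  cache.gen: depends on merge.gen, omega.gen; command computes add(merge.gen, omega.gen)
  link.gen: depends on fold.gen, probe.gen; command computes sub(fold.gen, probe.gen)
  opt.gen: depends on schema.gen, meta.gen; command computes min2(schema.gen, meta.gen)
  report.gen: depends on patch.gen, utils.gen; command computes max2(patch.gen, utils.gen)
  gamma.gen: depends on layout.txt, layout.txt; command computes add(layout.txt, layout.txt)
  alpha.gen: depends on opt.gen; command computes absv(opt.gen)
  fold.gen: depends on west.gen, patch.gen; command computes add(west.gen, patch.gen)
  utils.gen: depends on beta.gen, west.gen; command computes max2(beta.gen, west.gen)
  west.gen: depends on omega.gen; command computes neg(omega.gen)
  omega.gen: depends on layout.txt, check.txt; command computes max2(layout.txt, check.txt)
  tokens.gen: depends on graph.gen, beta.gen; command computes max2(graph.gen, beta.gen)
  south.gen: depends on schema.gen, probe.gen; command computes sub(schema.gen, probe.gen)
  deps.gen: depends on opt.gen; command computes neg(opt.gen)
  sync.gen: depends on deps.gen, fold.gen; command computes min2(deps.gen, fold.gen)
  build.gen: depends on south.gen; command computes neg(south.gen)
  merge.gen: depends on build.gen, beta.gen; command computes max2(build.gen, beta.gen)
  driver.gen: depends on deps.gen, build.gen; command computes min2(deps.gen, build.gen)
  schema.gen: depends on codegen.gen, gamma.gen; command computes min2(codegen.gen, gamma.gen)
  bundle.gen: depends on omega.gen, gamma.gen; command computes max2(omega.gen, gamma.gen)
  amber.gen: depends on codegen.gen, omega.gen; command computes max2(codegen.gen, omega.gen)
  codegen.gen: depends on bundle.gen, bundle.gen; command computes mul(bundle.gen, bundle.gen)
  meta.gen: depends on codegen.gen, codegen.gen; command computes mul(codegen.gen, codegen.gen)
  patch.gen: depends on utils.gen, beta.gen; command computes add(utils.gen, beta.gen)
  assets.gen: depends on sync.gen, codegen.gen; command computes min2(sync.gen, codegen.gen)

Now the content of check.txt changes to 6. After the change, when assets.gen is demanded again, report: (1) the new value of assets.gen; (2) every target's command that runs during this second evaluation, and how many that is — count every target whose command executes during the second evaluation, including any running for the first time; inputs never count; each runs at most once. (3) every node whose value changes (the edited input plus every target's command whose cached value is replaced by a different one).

Initial pass — values computed on the first demand:
  gamma.gen = add(1, 1) = 2
  omega.gen = max2(1, 2) = 2
  bundle.gen = max2(2, 2) = 2
  codegen.gen = mul(2, 2) = 4
  meta.gen = mul(4, 4) = 16
  schema.gen = min2(4, 2) = 2
  opt.gen = min2(2, 16) = 2
  beta.gen = sub(2, 2) = 0
  deps.gen = neg(2) = -2
  west.gen = neg(2) = -2
  utils.gen = max2(0, -2) = 0
  patch.gen = add(0, 0) = 0
  fold.gen = add(-2, 0) = -2
  sync.gen = min2(-2, -2) = -2
  assets.gen = min2(-2, 4) = -2

Second demand — change propagation:
  omega.gen: re-runs because check.txt 2->6; new result 6.
  bundle.gen: re-runs because omega.gen 2->6; new result 6.
  codegen.gen: re-runs because bundle.gen 2->6; bundle.gen 2->6; new result 36.
  meta.gen: re-runs because codegen.gen 4->36; codegen.gen 4->36; new result 1296.
  schema.gen: re-runs because codegen.gen 4->36; new result 2 (unchanged).
  opt.gen: re-runs because meta.gen 16->1296; new result 2 (unchanged).
  beta.gen: re-runs because bundle.gen 2->6; new result 4.
  deps.gen: re-examined; everything it read last time is the same (opt.gen unchanged) — cache -2 kept, no run.
  west.gen: re-runs because omega.gen 2->6; new result -6.
  utils.gen: re-runs because beta.gen 0->4; west.gen -2->-6; new result 4.
  patch.gen: re-runs because utils.gen 0->4; beta.gen 0->4; new result 8.
  fold.gen: re-runs because west.gen -2->-6; patch.gen 0->8; new result 2.
  sync.gen: re-runs because fold.gen -2->2; new result -2 (unchanged).
  assets.gen: re-runs because codegen.gen 4->36; new result -2 (unchanged).

The important point: at deps.gen every value read last time is unchanged, so the dirty flag clears without a run.

assets.gen now evaluates to -2.
Run set: assets.gen, beta.gen, bundle.gen, codegen.gen, fold.gen, meta.gen, omega.gen, opt.gen, patch.gen, schema.gen, sync.gen, utils.gen, west.gen (13 run).
Changed values: beta.gen, bundle.gen, check.txt, codegen.gen, fold.gen, meta.gen, omega.gen, patch.gen, utils.gen, west.gen.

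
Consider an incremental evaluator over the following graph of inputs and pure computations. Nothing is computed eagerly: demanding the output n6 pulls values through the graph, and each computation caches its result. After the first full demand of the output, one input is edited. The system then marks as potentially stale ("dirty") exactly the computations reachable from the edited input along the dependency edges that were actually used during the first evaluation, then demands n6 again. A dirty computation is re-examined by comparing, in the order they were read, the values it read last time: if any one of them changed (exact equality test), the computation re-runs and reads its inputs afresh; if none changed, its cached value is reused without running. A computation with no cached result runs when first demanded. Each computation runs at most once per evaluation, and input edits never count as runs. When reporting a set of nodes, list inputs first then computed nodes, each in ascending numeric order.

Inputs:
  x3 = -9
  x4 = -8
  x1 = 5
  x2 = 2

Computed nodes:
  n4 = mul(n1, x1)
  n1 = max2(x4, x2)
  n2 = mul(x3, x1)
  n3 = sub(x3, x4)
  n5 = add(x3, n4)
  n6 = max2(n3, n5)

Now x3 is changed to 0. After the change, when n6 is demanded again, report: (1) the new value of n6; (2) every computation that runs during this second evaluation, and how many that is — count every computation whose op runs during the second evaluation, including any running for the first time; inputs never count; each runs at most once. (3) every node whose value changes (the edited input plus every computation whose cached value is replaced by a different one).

Initial pass — values computed on the first demand:
  n1 = max2(-8, 2) = 2
  n3 = sub(-9, -8) = -1
  n4 = mul(2, 5) = 10
  n5 = add(-9, 10) = 1
  n6 = max2(-1, 1) = 1

Second demand — change propagation:
  n3: re-runs because x3 -9->0; new result 8.
  n5: re-runs because x3 -9->0; new result 10.
  n6: re-runs because n3 -1->8; n5 1->10; new result 10.

n6 now evaluates to 10.
Run set: n3, n5, n6 (3 run).
Changed values: x3, n3, n5, n6.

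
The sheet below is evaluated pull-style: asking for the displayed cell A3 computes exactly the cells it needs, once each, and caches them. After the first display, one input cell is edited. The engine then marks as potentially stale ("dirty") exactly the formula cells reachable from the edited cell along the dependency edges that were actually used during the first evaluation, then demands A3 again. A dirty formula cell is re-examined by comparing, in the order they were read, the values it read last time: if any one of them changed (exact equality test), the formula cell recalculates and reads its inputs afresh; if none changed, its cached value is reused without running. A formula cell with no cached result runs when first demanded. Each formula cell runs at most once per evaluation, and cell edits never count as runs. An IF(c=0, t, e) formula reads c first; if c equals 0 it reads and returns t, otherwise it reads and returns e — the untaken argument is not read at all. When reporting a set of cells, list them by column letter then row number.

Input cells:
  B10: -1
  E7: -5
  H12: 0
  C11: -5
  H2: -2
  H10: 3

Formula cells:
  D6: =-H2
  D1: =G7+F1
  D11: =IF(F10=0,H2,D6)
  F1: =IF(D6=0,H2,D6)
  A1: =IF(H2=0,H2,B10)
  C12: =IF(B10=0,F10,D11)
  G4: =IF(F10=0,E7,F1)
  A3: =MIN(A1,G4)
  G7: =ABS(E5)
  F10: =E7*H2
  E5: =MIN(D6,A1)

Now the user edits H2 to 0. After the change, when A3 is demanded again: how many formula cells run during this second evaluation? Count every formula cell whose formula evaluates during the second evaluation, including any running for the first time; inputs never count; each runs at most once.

First demand of the output computes:
  A1 = IF(H2=0: H2=-2 -> else branch B10) = -1
  D6 = -(-2) = 2
  F1 = IF(D6=0: D6=2 -> else branch D6) = 2
  F10 = -5 * -2 = 10
  G4 = IF(F10=0: F10=10 -> else branch F1) = 2
  A3 = MIN(-1, 2) = -1

After the edit, cleaning proceeds:
  A1: a read changed (H2 -2->0) — executes, giving 0.
  D6: stays stale; no demand reaches it after the flip.
  F1: stays stale; no demand reaches it after the flip.
  F10: a read changed (H2 -2->0) — executes, giving 0.
  G4: a read changed (F10 10->0) — executes, giving -5.
  A3: a read changed (A1 -1->0; G4 2->-5) — executes, giving -5.

Note the branch switch — demand abandons D6, F1, which are never re-examined.

4 formula cells run: A1, A3, F10, G4.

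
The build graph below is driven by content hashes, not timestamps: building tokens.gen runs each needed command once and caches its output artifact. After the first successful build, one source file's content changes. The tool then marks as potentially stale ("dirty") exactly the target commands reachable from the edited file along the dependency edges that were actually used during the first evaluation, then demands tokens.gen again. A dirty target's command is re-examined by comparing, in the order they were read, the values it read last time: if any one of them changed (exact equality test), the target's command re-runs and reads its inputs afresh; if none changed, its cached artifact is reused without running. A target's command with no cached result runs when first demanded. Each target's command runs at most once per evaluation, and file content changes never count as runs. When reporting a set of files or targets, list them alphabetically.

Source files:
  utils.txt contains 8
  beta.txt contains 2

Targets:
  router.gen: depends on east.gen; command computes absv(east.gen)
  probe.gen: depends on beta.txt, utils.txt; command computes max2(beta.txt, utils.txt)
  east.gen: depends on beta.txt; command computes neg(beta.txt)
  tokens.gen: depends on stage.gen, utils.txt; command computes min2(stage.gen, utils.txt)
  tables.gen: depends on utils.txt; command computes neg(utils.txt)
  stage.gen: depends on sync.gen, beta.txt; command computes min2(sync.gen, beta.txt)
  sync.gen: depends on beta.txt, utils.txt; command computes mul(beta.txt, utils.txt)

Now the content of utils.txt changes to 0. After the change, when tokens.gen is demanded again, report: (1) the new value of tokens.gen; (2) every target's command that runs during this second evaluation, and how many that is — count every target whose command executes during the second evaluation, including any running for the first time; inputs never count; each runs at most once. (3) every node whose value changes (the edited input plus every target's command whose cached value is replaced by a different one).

Initial pass — values computed on the first demand:
  sync.gen = mul(2, 8) = 16
  stage.gen = min2(16, 2) = 2
  tokens.gen = min2(2, 8) = 2

Second demand — change propagation:
  sync.gen: re-runs because utils.txt 8->0; new result 0.
  stage.gen: re-runs because sync.gen 16->0; new result 0.
  tokens.gen: re-runs because stage.gen 2->0; utils.txt 8->0; new result 0.

tokens.gen now evaluates to 0.
Run set: stage.gen, sync.gen, tokens.gen (3 run).
Changed values: stage.gen, sync.gen, tokens.gen, utils.txt.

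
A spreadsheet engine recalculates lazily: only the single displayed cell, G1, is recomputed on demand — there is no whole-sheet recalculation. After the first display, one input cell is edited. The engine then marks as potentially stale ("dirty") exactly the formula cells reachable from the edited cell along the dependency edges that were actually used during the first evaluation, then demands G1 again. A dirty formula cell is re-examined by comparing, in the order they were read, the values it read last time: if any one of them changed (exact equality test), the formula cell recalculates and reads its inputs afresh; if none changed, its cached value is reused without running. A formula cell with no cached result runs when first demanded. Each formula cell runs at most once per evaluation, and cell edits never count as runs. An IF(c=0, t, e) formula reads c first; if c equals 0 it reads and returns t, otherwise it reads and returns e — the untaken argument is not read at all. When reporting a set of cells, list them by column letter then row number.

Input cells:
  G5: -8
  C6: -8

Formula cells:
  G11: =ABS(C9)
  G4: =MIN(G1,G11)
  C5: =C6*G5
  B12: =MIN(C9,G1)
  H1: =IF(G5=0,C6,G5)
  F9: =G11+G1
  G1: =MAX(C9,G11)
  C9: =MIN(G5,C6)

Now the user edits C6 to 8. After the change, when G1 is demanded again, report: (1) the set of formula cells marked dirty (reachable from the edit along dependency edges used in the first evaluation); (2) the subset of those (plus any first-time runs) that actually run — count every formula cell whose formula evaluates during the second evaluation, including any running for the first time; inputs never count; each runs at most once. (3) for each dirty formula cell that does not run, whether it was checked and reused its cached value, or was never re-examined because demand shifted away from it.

First evaluation (everything demanded from the output):
  C9 = MIN(-8, -8) = -8
  G11 = ABS(-8) = 8
  G1 = MAX(-8, 8) = 8

Propagation after the edit:
  C9: runs — C6 -8->8; result -8 (same value as before).
  G11: checked — values it read are unchanged (C9 unchanged); reused cached 8 without running.
  G1: checked — values it read are unchanged (C9 unchanged, G11 unchanged); reused cached 8 without running.

Key observation: the change is absorbed at C9 — it re-runs but produces the same value, and the output's value is unchanged.

Marked dirty: C9, G1, G11.
Formula cells that run: C9 — 1 in total.
Checked but reused from cache: G1, G11.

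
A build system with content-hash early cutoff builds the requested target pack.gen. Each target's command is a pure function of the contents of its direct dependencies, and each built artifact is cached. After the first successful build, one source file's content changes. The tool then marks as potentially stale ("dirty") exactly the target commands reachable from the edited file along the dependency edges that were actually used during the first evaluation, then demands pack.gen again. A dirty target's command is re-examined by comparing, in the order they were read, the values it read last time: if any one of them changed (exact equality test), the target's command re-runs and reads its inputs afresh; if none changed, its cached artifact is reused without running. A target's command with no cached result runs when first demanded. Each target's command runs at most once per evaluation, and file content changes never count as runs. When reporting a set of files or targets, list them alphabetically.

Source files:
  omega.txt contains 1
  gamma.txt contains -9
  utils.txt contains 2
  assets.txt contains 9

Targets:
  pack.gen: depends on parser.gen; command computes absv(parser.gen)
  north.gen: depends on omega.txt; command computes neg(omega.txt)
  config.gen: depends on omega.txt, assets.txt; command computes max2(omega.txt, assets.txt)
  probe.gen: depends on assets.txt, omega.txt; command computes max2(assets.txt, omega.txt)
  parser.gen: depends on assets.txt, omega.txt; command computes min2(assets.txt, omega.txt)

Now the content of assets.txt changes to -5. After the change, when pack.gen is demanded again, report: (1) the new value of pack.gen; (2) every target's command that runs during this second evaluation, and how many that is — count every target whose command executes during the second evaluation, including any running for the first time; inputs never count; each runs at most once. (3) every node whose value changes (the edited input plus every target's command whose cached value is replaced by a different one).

New value of pack.gen: 5.
Target commands that run: pack.gen, parser.gen — 2 in total.
Values that change: assets.txt, pack.gen, parser.gen.

First evaluation (everything demanded from the output):
  parser.gen = min2(9, 1) = 1
  pack.gen = absv(1) = 1

Propagation after the edit:
  parser.gen: runs — assets.txt 9->-5; result -5.
  pack.gen: runs — parser.gen 1->-5; result 5.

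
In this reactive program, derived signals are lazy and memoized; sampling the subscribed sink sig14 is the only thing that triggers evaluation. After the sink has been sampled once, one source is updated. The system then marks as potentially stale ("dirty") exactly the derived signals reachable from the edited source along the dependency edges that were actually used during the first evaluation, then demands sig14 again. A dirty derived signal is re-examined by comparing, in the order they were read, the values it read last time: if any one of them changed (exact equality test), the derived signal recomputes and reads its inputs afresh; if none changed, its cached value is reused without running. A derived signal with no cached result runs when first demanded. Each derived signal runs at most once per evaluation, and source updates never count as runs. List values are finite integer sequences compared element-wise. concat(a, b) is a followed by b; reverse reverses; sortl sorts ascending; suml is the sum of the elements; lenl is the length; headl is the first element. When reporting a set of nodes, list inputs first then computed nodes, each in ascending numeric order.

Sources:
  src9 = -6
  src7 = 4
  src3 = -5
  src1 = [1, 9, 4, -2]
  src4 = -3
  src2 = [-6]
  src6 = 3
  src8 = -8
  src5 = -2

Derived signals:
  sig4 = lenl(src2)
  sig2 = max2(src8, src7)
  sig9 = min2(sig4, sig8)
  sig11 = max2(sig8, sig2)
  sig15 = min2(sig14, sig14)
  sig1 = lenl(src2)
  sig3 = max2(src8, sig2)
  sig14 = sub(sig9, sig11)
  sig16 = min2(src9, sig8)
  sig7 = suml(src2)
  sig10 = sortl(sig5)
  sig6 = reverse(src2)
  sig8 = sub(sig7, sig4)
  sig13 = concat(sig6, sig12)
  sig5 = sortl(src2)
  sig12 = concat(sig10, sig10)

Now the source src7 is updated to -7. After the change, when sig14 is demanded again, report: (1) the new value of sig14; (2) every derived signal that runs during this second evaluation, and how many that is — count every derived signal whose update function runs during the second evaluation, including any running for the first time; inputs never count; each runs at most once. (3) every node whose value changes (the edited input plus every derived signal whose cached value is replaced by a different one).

Demanding sig14 again yields 0.
3 derived signals run: sig2, sig11, sig14.
The nodes whose values change: src7, sig2, sig11, sig14.

First demand of the output computes:
  sig2 = max2(-8, 4) = 4
  sig4 = lenl([-6]) = 1
  sig7 = suml([-6]) = -6
  sig8 = sub(-6, 1) = -7
  sig9 = min2(1, -7) = -7
  sig11 = max2(-7, 4) = 4
  sig14 = sub(-7, 4) = -11

After the edit, cleaning proceeds:
  sig2: a read changed (src7 4->-7) — executes, giving -7.
  sig11: a read changed (sig2 4->-7) — executes, giving -7.
  sig14: a read changed (sig11 4->-7) — executes, giving 0.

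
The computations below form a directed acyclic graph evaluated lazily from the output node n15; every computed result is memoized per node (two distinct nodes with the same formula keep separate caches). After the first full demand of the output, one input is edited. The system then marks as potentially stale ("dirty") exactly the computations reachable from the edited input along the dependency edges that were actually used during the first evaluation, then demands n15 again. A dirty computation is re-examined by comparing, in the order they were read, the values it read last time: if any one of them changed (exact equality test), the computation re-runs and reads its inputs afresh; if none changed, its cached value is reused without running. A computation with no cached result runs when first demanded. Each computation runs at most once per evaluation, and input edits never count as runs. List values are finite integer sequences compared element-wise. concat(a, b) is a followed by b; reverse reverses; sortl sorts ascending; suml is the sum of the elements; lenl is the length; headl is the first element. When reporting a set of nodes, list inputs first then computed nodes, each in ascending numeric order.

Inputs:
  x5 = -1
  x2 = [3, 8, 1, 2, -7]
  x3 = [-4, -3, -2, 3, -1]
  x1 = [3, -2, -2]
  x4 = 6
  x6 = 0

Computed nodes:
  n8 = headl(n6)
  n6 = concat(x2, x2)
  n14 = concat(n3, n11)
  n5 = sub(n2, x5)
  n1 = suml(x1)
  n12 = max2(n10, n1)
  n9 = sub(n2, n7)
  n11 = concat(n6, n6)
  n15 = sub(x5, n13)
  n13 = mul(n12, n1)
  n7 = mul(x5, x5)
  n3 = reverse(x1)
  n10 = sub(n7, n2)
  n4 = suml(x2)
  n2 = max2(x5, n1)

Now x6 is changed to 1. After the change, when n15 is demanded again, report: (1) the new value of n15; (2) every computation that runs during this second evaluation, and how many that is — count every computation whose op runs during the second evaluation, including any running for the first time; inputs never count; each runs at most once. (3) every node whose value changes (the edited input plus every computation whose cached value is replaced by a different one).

Demanding n15 again yields 1.
0 computations run: none.
The nodes whose values change: x6.
Note the shortcut — nothing in the graph depends on x6 at all, so no recomputation happens.

First demand of the output computes:
  n1 = suml([3, -2, -2]) = -1
  n2 = max2(-1, -1) = -1
  n7 = mul(-1, -1) = 1
  n10 = sub(1, -1) = 2
  n12 = max2(2, -1) = 2
  n13 = mul(2, -1) = -2
  n15 = sub(-1, -2) = 1

After the edit, cleaning proceeds:
  no node depends on x6 at all; the second demand re-runs nothing.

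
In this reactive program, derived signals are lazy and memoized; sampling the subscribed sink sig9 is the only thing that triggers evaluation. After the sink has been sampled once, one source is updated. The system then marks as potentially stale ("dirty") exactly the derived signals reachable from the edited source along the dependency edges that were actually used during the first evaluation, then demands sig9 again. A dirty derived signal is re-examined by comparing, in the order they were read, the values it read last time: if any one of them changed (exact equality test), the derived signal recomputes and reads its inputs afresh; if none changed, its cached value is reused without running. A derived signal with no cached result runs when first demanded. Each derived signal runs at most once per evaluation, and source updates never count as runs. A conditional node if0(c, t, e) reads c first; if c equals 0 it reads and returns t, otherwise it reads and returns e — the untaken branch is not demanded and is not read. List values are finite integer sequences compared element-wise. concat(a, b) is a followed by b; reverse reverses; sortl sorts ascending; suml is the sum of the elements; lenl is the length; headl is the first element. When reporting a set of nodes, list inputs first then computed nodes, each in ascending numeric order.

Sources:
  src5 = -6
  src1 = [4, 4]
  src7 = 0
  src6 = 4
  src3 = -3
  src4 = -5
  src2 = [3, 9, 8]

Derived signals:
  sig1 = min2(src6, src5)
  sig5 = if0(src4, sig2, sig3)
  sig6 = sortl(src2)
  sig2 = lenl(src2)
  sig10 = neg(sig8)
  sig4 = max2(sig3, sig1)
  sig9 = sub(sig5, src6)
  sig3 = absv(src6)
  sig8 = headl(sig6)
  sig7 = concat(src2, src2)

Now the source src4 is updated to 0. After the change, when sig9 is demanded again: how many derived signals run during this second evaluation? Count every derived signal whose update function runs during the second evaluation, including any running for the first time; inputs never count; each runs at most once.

3 derived signals run: sig2, sig5, sig9.
Note the branch switch — sig2 had no cache and runs now for the first time.

First demand of the output computes:
  sig3 = absv(4) = 4
  sig5 = if0(src4=-5 -> else branch sig3) = 4
  sig9 = sub(4, 4) = 0

After the edit, cleaning proceeds:
  sig2: had never run; runs now, result 3.
  sig5: a read changed (src4 -5->0) — executes, giving 3.
  sig9: a read changed (sig5 4->3) — executes, giving -1.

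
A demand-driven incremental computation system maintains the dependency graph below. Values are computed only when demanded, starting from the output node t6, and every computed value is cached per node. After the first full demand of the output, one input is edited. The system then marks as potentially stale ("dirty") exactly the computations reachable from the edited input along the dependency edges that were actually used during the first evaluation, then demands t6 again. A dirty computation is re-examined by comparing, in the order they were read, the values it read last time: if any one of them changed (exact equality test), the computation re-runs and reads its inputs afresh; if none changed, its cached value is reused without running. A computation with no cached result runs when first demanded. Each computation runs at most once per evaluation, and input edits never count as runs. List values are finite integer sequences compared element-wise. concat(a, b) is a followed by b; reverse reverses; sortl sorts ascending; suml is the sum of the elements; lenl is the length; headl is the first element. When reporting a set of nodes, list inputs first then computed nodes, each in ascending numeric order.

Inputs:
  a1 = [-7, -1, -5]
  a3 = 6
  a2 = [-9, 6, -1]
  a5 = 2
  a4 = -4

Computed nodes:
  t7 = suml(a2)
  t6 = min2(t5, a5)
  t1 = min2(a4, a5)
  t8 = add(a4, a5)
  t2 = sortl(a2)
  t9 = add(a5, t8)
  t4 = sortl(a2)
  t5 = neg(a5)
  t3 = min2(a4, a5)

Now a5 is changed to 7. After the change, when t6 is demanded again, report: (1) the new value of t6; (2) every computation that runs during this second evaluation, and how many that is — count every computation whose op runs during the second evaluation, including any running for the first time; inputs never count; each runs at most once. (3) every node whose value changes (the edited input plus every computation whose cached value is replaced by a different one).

First evaluation (everything demanded from the output):
  t5 = neg(2) = -2
  t6 = min2(-2, 2) = -2

Propagation after the edit:
  t5: runs — a5 2->7; result -7.
  t6: runs — t5 -2->-7; a5 2->7; result -7.

New value of t6: -7.
Computations that run: t5, t6 — 2 in total.
Values that change: a5, t5, t6.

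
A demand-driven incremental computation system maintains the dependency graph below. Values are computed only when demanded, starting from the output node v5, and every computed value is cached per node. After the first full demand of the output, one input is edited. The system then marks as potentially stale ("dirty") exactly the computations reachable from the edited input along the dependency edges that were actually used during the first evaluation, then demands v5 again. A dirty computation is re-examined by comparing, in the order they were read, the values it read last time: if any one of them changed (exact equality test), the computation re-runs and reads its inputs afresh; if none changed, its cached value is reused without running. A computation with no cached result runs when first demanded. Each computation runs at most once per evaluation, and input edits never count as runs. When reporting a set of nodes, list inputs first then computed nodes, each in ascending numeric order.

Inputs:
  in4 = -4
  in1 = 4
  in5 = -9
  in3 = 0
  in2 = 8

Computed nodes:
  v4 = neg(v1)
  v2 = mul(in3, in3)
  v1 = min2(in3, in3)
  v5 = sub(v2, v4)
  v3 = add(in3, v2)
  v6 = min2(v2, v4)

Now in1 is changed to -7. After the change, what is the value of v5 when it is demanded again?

First evaluation (everything demanded from the output):
  v1 = min2(0, 0) = 0
  v2 = mul(0, 0) = 0
  v4 = neg(0) = 0
  v5 = sub(0, 0) = 0

Propagation after the edit:
  in1 feeds no computation that the output demands — nothing is marked dirty and nothing runs.

Key observation: in1 is never demanded by the output, so the edit triggers no recomputation at all.

New value of v5: 0.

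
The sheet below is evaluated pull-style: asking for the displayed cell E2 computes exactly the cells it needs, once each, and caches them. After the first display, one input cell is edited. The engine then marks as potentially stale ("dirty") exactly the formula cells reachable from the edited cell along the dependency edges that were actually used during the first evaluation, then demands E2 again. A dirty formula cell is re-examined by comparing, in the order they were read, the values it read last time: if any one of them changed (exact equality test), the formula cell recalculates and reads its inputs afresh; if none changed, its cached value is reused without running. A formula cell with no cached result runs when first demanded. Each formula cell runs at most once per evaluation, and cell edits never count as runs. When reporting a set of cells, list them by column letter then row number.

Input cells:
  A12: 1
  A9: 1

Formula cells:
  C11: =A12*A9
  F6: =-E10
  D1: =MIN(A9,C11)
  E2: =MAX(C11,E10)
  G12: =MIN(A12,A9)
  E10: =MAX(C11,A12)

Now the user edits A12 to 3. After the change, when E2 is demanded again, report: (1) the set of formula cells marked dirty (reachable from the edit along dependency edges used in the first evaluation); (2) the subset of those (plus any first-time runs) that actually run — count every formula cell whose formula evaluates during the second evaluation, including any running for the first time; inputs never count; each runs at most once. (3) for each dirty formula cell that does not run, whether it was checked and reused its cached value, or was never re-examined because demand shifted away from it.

The edit dirties: C11, E2, E10.
3 formula cells run: C11, E2, E10.
No dirty formula cell escaped a run.

First demand of the output computes:
  C11 = 1 * 1 = 1
  E10 = MAX(1, 1) = 1
  E2 = MAX(1, 1) = 1

After the edit, cleaning proceeds:
  C11: a read changed (A12 1->3) — executes, giving 3.
  E10: a read changed (C11 1->3; A12 1->3) — executes, giving 3.
  E2: a read changed (C11 1->3; E10 1->3) — executes, giving 3.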